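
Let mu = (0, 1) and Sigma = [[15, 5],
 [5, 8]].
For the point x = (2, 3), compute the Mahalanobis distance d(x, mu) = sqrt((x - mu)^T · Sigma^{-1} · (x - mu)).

Step 1 — centre the observation: (x - mu) = (2, 2).

Step 2 — invert Sigma. det(Sigma) = 15·8 - (5)² = 95.
  Sigma^{-1} = (1/det) · [[d, -b], [-b, a]] = [[0.0842, -0.0526],
 [-0.0526, 0.1579]].

Step 3 — form the quadratic (x - mu)^T · Sigma^{-1} · (x - mu):
  Sigma^{-1} · (x - mu) = (0.0632, 0.2105).
  (x - mu)^T · [Sigma^{-1} · (x - mu)] = (2)·(0.0632) + (2)·(0.2105) = 0.5474.

Step 4 — take square root: d = √(0.5474) ≈ 0.7398.

d(x, mu) = √(0.5474) ≈ 0.7398


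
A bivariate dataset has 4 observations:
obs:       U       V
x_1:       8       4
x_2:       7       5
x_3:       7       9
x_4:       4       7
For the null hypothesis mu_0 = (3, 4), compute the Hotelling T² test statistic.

Step 1 — sample mean vector:
  mean(U) = (8 + 7 + 7 + 4) / 4 = 26/4 = 6.5
  mean(V) = (4 + 5 + 9 + 7) / 4 = 25/4 = 6.25
  x̄ = (6.5, 6.25),  deviation x̄ - mu_0 = (6.5, 6.25) - (3, 4) = (3.5, 2.25).

Step 2 — sample covariance matrix, S[i,j] = (1/(n-1)) · Σ_k (x_{k,i} - mean_i) · (x_{k,j} - mean_j), divisor n-1 = 3:
  S[U,U] = ((1.5)·(1.5) + (0.5)·(0.5) + (0.5)·(0.5) + (-2.5)·(-2.5)) / 3 = 9/3 = 3
  S[U,V] = ((1.5)·(-2.25) + (0.5)·(-1.25) + (0.5)·(2.75) + (-2.5)·(0.75)) / 3 = -4.5/3 = -1.5
  S[V,V] = ((-2.25)·(-2.25) + (-1.25)·(-1.25) + (2.75)·(2.75) + (0.75)·(0.75)) / 3 = 14.75/3 = 4.9167
  S = [[3, -1.5],
 [-1.5, 4.9167]].

Step 3 — invert S. det(S) = 3·4.9167 - (-1.5)² = 12.5.
  S^{-1} = (1/det) · [[d, -b], [-b, a]] = [[0.3933, 0.12],
 [0.12, 0.24]].

Step 4 — quadratic form (x̄ - mu_0)^T · S^{-1} · (x̄ - mu_0):
  S^{-1} · (x̄ - mu_0) = (1.6467, 0.96),
  (x̄ - mu_0)^T · [...] = (3.5)·(1.6467) + (2.25)·(0.96) = 7.9233.

Step 5 — scale by n: T² = 4 · 7.9233 = 31.6933.

T² ≈ 31.6933


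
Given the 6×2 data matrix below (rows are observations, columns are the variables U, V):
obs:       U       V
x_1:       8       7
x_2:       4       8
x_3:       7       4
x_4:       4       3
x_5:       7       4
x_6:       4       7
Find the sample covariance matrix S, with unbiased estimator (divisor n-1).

Step 1 — column means:
  mean(U) = (8 + 4 + 7 + 4 + 7 + 4) / 6 = 34/6 = 5.6667
  mean(V) = (7 + 8 + 4 + 3 + 4 + 7) / 6 = 33/6 = 5.5

Step 2 — sample covariance S[i,j] = (1/(n-1)) · Σ_k (x_{k,i} - mean_i) · (x_{k,j} - mean_j), with n-1 = 5.
  S[U,U] = ((2.3333)·(2.3333) + (-1.6667)·(-1.6667) + (1.3333)·(1.3333) + (-1.6667)·(-1.6667) + (1.3333)·(1.3333) + (-1.6667)·(-1.6667)) / 5 = 17.3333/5 = 3.4667
  S[U,V] = ((2.3333)·(1.5) + (-1.6667)·(2.5) + (1.3333)·(-1.5) + (-1.6667)·(-2.5) + (1.3333)·(-1.5) + (-1.6667)·(1.5)) / 5 = -3/5 = -0.6
  S[V,V] = ((1.5)·(1.5) + (2.5)·(2.5) + (-1.5)·(-1.5) + (-2.5)·(-2.5) + (-1.5)·(-1.5) + (1.5)·(1.5)) / 5 = 21.5/5 = 4.3

S is symmetric (S[j,i] = S[i,j]). Assembling:

S = [[3.4667, -0.6],
 [-0.6, 4.3]]


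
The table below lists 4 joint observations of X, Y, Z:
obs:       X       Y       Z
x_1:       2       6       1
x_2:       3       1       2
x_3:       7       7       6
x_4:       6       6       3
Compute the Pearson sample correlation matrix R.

Step 1 — column means:
  mean(X) = (2 + 3 + 7 + 6) / 4 = 18/4 = 4.5
  mean(Y) = (6 + 1 + 7 + 6) / 4 = 20/4 = 5
  mean(Z) = (1 + 2 + 6 + 3) / 4 = 12/4 = 3

Step 2 — sample variances and covariances s[i,j] = (1/(n-1)) · Σ_k (x_{k,i} - mean_i) · (x_{k,j} - mean_j), with n-1 = 3:
  s[X,X] = ((-2.5)·(-2.5) + (-1.5)·(-1.5) + (2.5)·(2.5) + (1.5)·(1.5)) / 3 = 17/3 = 5.6667
  s[X,Y] = ((-2.5)·(1) + (-1.5)·(-4) + (2.5)·(2) + (1.5)·(1)) / 3 = 10/3 = 3.3333
  s[X,Z] = ((-2.5)·(-2) + (-1.5)·(-1) + (2.5)·(3) + (1.5)·(0)) / 3 = 14/3 = 4.6667
  s[Y,Y] = ((1)·(1) + (-4)·(-4) + (2)·(2) + (1)·(1)) / 3 = 22/3 = 7.3333
  s[Y,Z] = ((1)·(-2) + (-4)·(-1) + (2)·(3) + (1)·(0)) / 3 = 8/3 = 2.6667
  s[Z,Z] = ((-2)·(-2) + (-1)·(-1) + (3)·(3) + (0)·(0)) / 3 = 14/3 = 4.6667
  Sample standard deviations s_i = √(s[i,i]):
  s(X) = √(5.6667) = 2.3805
  s(Y) = √(7.3333) = 2.708
  s(Z) = √(4.6667) = 2.1602

Step 3 — r_{ij} = s_{ij} / (s_i · s_j):
  r[X,X] = 1 (diagonal).
  r[X,Y] = 3.3333 / (2.3805 · 2.708) = 3.3333 / 6.4464 = 0.5171
  r[X,Z] = 4.6667 / (2.3805 · 2.1602) = 4.6667 / 5.1424 = 0.9075
  r[Y,Y] = 1 (diagonal).
  r[Y,Z] = 2.6667 / (2.708 · 2.1602) = 2.6667 / 5.85 = 0.4558
  r[Z,Z] = 1 (diagonal).

R is symmetric with unit diagonal. Assembling:

R = [[1, 0.5171, 0.9075],
 [0.5171, 1, 0.4558],
 [0.9075, 0.4558, 1]]


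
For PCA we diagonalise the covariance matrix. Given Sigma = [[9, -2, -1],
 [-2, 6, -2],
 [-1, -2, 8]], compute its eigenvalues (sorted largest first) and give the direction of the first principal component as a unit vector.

Step 1 — characteristic polynomial p(λ) = det(λI - Sigma) = λ³ - tr·λ² + c_1·λ - det, where tr = trace, c_1 = sum of the principal 2×2 minors, det = det(Sigma):
  tr = 9 + 6 + 8 = 23,
  c_1 = (9·6 - (-2)²) + (9·8 - (-1)²) + (6·8 - (-2)²) = 50 + 71 + 44 = 165,
  det = 9·(6·8 - (-2)²) - (-2)·((-2)·8 - (-2)·(-1)) + (-1)·((-2)·(-2) - 6·(-1)) = 9·(44) - (-2)·(-18) + (-1)·(10) = 350.
  So p(λ) = λ³ - 23λ² + 165λ - 350.
Step 2 — look for an integer root (rational root theorem: any rational root is an integer divisor of 350). Testing λ = 10:
  p(10) = 1000 - 2300 + 1650 - 350 = 0  ✓
  Dividing out (λ - 10): p(λ) = (λ - 10)(λ² - 13λ + 35).
Step 3 — remaining eigenvalues from the quadratic λ² - 13λ + 35 = 0:
  Δ = 13² - 4·35 = 169 - 140 = 29,  λ = (13 ± √29)/2 = (13 ± 5.3852)/2 ≈ 9.1926 or 3.8074.
  Sorted: λ_1 = 10,  λ_2 = 9.1926,  λ_3 = 3.8074  (check: sum = 23 = tr ✓).

Step 4 — unit eigenvector for λ_1 = 10: v spans the null space of (Sigma - λ_1 I), whose rows are
  r_1 = (-1, -2, -1),  r_2 = (-2, -4, -2),  r_3 = (-1, -2, -2).
  v is orthogonal to every row, so take v ∝ r_1 × r_3 = ((-2)·(-2) - (-1)·(-2), (-1)·(-1) - (-1)·(-2), (-1)·(-2) - (-2)·(-1)) = (2, -1, 0).
  Let u = (2, -1, 0).
  ||u|| = √((2)² + (-1)² + (0)²) = √(5) ≈ 2.2361,  v_1 = u/||u|| ≈ (0.8944, -0.4472, 0) (||v_1|| = 1).

λ_1 = 10,  λ_2 = 9.1926,  λ_3 = 3.8074;  v_1 ≈ (0.8944, -0.4472, 0)


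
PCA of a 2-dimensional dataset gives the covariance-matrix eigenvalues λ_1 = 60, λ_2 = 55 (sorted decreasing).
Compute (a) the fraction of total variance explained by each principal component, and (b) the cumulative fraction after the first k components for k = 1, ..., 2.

Step 1 — total variance = trace(Sigma) = Σ λ_i = 60 + 55 = 115.

Step 2 — fraction explained by component i = λ_i / Σ λ:
  PC1: 60/115 = 0.5217
  PC2: 55/115 = 0.4783

Step 3 — cumulative fraction after k components = (λ_1 + ... + λ_k) / Σ λ:
  k = 1: 60/115 = 0.5217
  k = 2: (60 + 55)/115 = 115/115 = 1

Summary (fraction, with percent):

explained: PC1 0.5217 (52.17%), PC2 0.4783 (47.83%);  cumulative: 0.5217, 1


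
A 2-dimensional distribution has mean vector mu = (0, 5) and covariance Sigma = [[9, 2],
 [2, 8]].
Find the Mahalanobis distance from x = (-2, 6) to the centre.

Step 1 — centre the observation: (x - mu) = (-2, 1).

Step 2 — invert Sigma. det(Sigma) = 9·8 - (2)² = 68.
  Sigma^{-1} = (1/det) · [[d, -b], [-b, a]] = [[0.1176, -0.0294],
 [-0.0294, 0.1324]].

Step 3 — form the quadratic (x - mu)^T · Sigma^{-1} · (x - mu):
  Sigma^{-1} · (x - mu) = (-0.2647, 0.1912).
  (x - mu)^T · [Sigma^{-1} · (x - mu)] = (-2)·(-0.2647) + (1)·(0.1912) = 0.7206.

Step 4 — take square root: d = √(0.7206) ≈ 0.8489.

d(x, mu) = √(0.7206) ≈ 0.8489


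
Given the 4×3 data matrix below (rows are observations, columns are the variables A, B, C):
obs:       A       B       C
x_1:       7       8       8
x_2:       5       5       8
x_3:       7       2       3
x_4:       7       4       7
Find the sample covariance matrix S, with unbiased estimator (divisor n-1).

Step 1 — column means:
  mean(A) = (7 + 5 + 7 + 7) / 4 = 26/4 = 6.5
  mean(B) = (8 + 5 + 2 + 4) / 4 = 19/4 = 4.75
  mean(C) = (8 + 8 + 3 + 7) / 4 = 26/4 = 6.5

Step 2 — sample covariance S[i,j] = (1/(n-1)) · Σ_k (x_{k,i} - mean_i) · (x_{k,j} - mean_j), with n-1 = 3.
  S[A,A] = ((0.5)·(0.5) + (-1.5)·(-1.5) + (0.5)·(0.5) + (0.5)·(0.5)) / 3 = 3/3 = 1
  S[A,B] = ((0.5)·(3.25) + (-1.5)·(0.25) + (0.5)·(-2.75) + (0.5)·(-0.75)) / 3 = -0.5/3 = -0.1667
  S[A,C] = ((0.5)·(1.5) + (-1.5)·(1.5) + (0.5)·(-3.5) + (0.5)·(0.5)) / 3 = -3/3 = -1
  S[B,B] = ((3.25)·(3.25) + (0.25)·(0.25) + (-2.75)·(-2.75) + (-0.75)·(-0.75)) / 3 = 18.75/3 = 6.25
  S[B,C] = ((3.25)·(1.5) + (0.25)·(1.5) + (-2.75)·(-3.5) + (-0.75)·(0.5)) / 3 = 14.5/3 = 4.8333
  S[C,C] = ((1.5)·(1.5) + (1.5)·(1.5) + (-3.5)·(-3.5) + (0.5)·(0.5)) / 3 = 17/3 = 5.6667

S is symmetric (S[j,i] = S[i,j]). Assembling:

S = [[1, -0.1667, -1],
 [-0.1667, 6.25, 4.8333],
 [-1, 4.8333, 5.6667]]


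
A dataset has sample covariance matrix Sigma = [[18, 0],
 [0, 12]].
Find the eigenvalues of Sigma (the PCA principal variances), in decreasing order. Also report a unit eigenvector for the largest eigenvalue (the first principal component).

Step 1 — characteristic polynomial of 2×2 Sigma:
  det(Sigma - λI) = λ² - trace · λ + det = 0.
  trace = 18 + 12 = 30, det = 18·12 - (0)² = 216.
Step 2 — discriminant:
  Δ = trace² - 4·det = 900 - 864 = 36.
Step 3 — eigenvalues:
  λ = (trace ± √Δ)/2 = (30 ± 6)/2,
  λ_1 = 18,  λ_2 = 12.

Step 4 — unit eigenvector for λ_1: Sigma is diagonal, so its eigenvectors are the coordinate axes. λ_1 = 18 is the diagonal entry on the first coordinate axis, hence
  v_1 = (1, 0) (||v_1|| = 1).

λ_1 = 18,  λ_2 = 12;  v_1 ≈ (1, 0)


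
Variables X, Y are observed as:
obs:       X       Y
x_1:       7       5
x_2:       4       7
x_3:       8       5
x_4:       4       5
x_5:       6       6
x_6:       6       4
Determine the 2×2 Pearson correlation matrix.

Step 1 — column means:
  mean(X) = (7 + 4 + 8 + 4 + 6 + 6) / 6 = 35/6 = 5.8333
  mean(Y) = (5 + 7 + 5 + 5 + 6 + 4) / 6 = 32/6 = 5.3333

Step 2 — sample variances and covariances s[i,j] = (1/(n-1)) · Σ_k (x_{k,i} - mean_i) · (x_{k,j} - mean_j), with n-1 = 5:
  s[X,X] = ((1.1667)·(1.1667) + (-1.8333)·(-1.8333) + (2.1667)·(2.1667) + (-1.8333)·(-1.8333) + (0.1667)·(0.1667) + (0.1667)·(0.1667)) / 5 = 12.8333/5 = 2.5667
  s[X,Y] = ((1.1667)·(-0.3333) + (-1.8333)·(1.6667) + (2.1667)·(-0.3333) + (-1.8333)·(-0.3333) + (0.1667)·(0.6667) + (0.1667)·(-1.3333)) / 5 = -3.6667/5 = -0.7333
  s[Y,Y] = ((-0.3333)·(-0.3333) + (1.6667)·(1.6667) + (-0.3333)·(-0.3333) + (-0.3333)·(-0.3333) + (0.6667)·(0.6667) + (-1.3333)·(-1.3333)) / 5 = 5.3333/5 = 1.0667
  Sample standard deviations s_i = √(s[i,i]):
  s(X) = √(2.5667) = 1.6021
  s(Y) = √(1.0667) = 1.0328

Step 3 — r_{ij} = s_{ij} / (s_i · s_j):
  r[X,X] = 1 (diagonal).
  r[X,Y] = -0.7333 / (1.6021 · 1.0328) = -0.7333 / 1.6546 = -0.4432
  r[Y,Y] = 1 (diagonal).

R is symmetric with unit diagonal. Assembling:

R = [[1, -0.4432],
 [-0.4432, 1]]


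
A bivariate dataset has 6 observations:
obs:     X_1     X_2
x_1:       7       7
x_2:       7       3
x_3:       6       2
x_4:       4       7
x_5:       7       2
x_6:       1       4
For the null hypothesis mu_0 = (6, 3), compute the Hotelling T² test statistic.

Step 1 — sample mean vector:
  mean(X_1) = (7 + 7 + 6 + 4 + 7 + 1) / 6 = 32/6 = 5.3333
  mean(X_2) = (7 + 3 + 2 + 7 + 2 + 4) / 6 = 25/6 = 4.1667
  x̄ = (5.3333, 4.1667),  deviation x̄ - mu_0 = (5.3333, 4.1667) - (6, 3) = (-0.6667, 1.1667).

Step 2 — sample covariance matrix, S[i,j] = (1/(n-1)) · Σ_k (x_{k,i} - mean_i) · (x_{k,j} - mean_j), divisor n-1 = 5:
  S[X_1,X_1] = ((1.6667)·(1.6667) + (1.6667)·(1.6667) + (0.6667)·(0.6667) + (-1.3333)·(-1.3333) + (1.6667)·(1.6667) + (-4.3333)·(-4.3333)) / 5 = 29.3333/5 = 5.8667
  S[X_1,X_2] = ((1.6667)·(2.8333) + (1.6667)·(-1.1667) + (0.6667)·(-2.1667) + (-1.3333)·(2.8333) + (1.6667)·(-2.1667) + (-4.3333)·(-0.1667)) / 5 = -5.3333/5 = -1.0667
  S[X_2,X_2] = ((2.8333)·(2.8333) + (-1.1667)·(-1.1667) + (-2.1667)·(-2.1667) + (2.8333)·(2.8333) + (-2.1667)·(-2.1667) + (-0.1667)·(-0.1667)) / 5 = 26.8333/5 = 5.3667
  S = [[5.8667, -1.0667],
 [-1.0667, 5.3667]].

Step 3 — invert S. det(S) = 5.8667·5.3667 - (-1.0667)² = 30.3467.
  S^{-1} = (1/det) · [[d, -b], [-b, a]] = [[0.1768, 0.0351],
 [0.0351, 0.1933]].

Step 4 — quadratic form (x̄ - mu_0)^T · S^{-1} · (x̄ - mu_0):
  S^{-1} · (x̄ - mu_0) = (-0.0769, 0.2021),
  (x̄ - mu_0)^T · [...] = (-0.6667)·(-0.0769) + (1.1667)·(0.2021) = 0.2871.

Step 5 — scale by n: T² = 6 · 0.2871 = 1.7223.

T² ≈ 1.7223


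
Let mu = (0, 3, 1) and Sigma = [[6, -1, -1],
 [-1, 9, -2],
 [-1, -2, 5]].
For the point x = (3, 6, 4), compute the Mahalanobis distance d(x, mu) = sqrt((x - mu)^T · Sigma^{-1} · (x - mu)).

Step 1 — centre the observation: (x - mu) = (3, 3, 3).

Step 2 — invert Sigma (cofactor / det for 3×3, or solve directly):
  Sigma^{-1} = [[0.1798, 0.0307, 0.0482],
 [0.0307, 0.1272, 0.057],
 [0.0482, 0.057, 0.2325]].

Step 3 — form the quadratic (x - mu)^T · Sigma^{-1} · (x - mu):
  Sigma^{-1} · (x - mu) = (0.7763, 0.6447, 1.0132).
  (x - mu)^T · [Sigma^{-1} · (x - mu)] = (3)·(0.7763) + (3)·(0.6447) + (3)·(1.0132) = 7.3026.

Step 4 — take square root: d = √(7.3026) ≈ 2.7023.

d(x, mu) = √(7.3026) ≈ 2.7023


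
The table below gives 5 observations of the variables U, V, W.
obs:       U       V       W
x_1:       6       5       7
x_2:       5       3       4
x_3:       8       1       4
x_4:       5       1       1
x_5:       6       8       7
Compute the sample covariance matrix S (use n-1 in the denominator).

Step 1 — column means:
  mean(U) = (6 + 5 + 8 + 5 + 6) / 5 = 30/5 = 6
  mean(V) = (5 + 3 + 1 + 1 + 8) / 5 = 18/5 = 3.6
  mean(W) = (7 + 4 + 4 + 1 + 7) / 5 = 23/5 = 4.6

Step 2 — sample covariance S[i,j] = (1/(n-1)) · Σ_k (x_{k,i} - mean_i) · (x_{k,j} - mean_j), with n-1 = 4.
  S[U,U] = ((0)·(0) + (-1)·(-1) + (2)·(2) + (-1)·(-1) + (0)·(0)) / 4 = 6/4 = 1.5
  S[U,V] = ((0)·(1.4) + (-1)·(-0.6) + (2)·(-2.6) + (-1)·(-2.6) + (0)·(4.4)) / 4 = -2/4 = -0.5
  S[U,W] = ((0)·(2.4) + (-1)·(-0.6) + (2)·(-0.6) + (-1)·(-3.6) + (0)·(2.4)) / 4 = 3/4 = 0.75
  S[V,V] = ((1.4)·(1.4) + (-0.6)·(-0.6) + (-2.6)·(-2.6) + (-2.6)·(-2.6) + (4.4)·(4.4)) / 4 = 35.2/4 = 8.8
  S[V,W] = ((1.4)·(2.4) + (-0.6)·(-0.6) + (-2.6)·(-0.6) + (-2.6)·(-3.6) + (4.4)·(2.4)) / 4 = 25.2/4 = 6.3
  S[W,W] = ((2.4)·(2.4) + (-0.6)·(-0.6) + (-0.6)·(-0.6) + (-3.6)·(-3.6) + (2.4)·(2.4)) / 4 = 25.2/4 = 6.3

S is symmetric (S[j,i] = S[i,j]). Assembling:

S = [[1.5, -0.5, 0.75],
 [-0.5, 8.8, 6.3],
 [0.75, 6.3, 6.3]]


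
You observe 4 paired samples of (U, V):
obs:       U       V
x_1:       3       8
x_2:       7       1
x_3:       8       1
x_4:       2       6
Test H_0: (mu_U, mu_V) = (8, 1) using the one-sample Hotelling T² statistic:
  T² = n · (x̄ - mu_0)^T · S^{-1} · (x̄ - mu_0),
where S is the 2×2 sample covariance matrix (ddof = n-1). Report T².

Step 1 — sample mean vector:
  mean(U) = (3 + 7 + 8 + 2) / 4 = 20/4 = 5
  mean(V) = (8 + 1 + 1 + 6) / 4 = 16/4 = 4
  x̄ = (5, 4),  deviation x̄ - mu_0 = (5, 4) - (8, 1) = (-3, 3).

Step 2 — sample covariance matrix, S[i,j] = (1/(n-1)) · Σ_k (x_{k,i} - mean_i) · (x_{k,j} - mean_j), divisor n-1 = 3:
  S[U,U] = ((-2)·(-2) + (2)·(2) + (3)·(3) + (-3)·(-3)) / 3 = 26/3 = 8.6667
  S[U,V] = ((-2)·(4) + (2)·(-3) + (3)·(-3) + (-3)·(2)) / 3 = -29/3 = -9.6667
  S[V,V] = ((4)·(4) + (-3)·(-3) + (-3)·(-3) + (2)·(2)) / 3 = 38/3 = 12.6667
  S = [[8.6667, -9.6667],
 [-9.6667, 12.6667]].

Step 3 — invert S. det(S) = 8.6667·12.6667 - (-9.6667)² = 16.3333.
  S^{-1} = (1/det) · [[d, -b], [-b, a]] = [[0.7755, 0.5918],
 [0.5918, 0.5306]].

Step 4 — quadratic form (x̄ - mu_0)^T · S^{-1} · (x̄ - mu_0):
  S^{-1} · (x̄ - mu_0) = (-0.551, -0.1837),
  (x̄ - mu_0)^T · [...] = (-3)·(-0.551) + (3)·(-0.1837) = 1.102.

Step 5 — scale by n: T² = 4 · 1.102 = 4.4082.

T² ≈ 4.4082


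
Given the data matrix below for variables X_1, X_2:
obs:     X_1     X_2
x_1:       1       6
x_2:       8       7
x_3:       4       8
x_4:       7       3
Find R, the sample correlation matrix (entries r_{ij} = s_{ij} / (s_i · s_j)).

Step 1 — column means:
  mean(X_1) = (1 + 8 + 4 + 7) / 4 = 20/4 = 5
  mean(X_2) = (6 + 7 + 8 + 3) / 4 = 24/4 = 6

Step 2 — sample variances and covariances s[i,j] = (1/(n-1)) · Σ_k (x_{k,i} - mean_i) · (x_{k,j} - mean_j), with n-1 = 3:
  s[X_1,X_1] = ((-4)·(-4) + (3)·(3) + (-1)·(-1) + (2)·(2)) / 3 = 30/3 = 10
  s[X_1,X_2] = ((-4)·(0) + (3)·(1) + (-1)·(2) + (2)·(-3)) / 3 = -5/3 = -1.6667
  s[X_2,X_2] = ((0)·(0) + (1)·(1) + (2)·(2) + (-3)·(-3)) / 3 = 14/3 = 4.6667
  Sample standard deviations s_i = √(s[i,i]):
  s(X_1) = √(10) = 3.1623
  s(X_2) = √(4.6667) = 2.1602

Step 3 — r_{ij} = s_{ij} / (s_i · s_j):
  r[X_1,X_1] = 1 (diagonal).
  r[X_1,X_2] = -1.6667 / (3.1623 · 2.1602) = -1.6667 / 6.8313 = -0.244
  r[X_2,X_2] = 1 (diagonal).

R is symmetric with unit diagonal. Assembling:

R = [[1, -0.244],
 [-0.244, 1]]


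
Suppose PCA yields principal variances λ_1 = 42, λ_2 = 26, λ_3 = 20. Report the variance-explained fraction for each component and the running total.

Step 1 — total variance = trace(Sigma) = Σ λ_i = 42 + 26 + 20 = 88.

Step 2 — fraction explained by component i = λ_i / Σ λ:
  PC1: 42/88 = 0.4773
  PC2: 26/88 = 0.2955
  PC3: 20/88 = 0.2273

Step 3 — cumulative fraction after k components = (λ_1 + ... + λ_k) / Σ λ:
  k = 1: 42/88 = 0.4773
  k = 2: (42 + 26)/88 = 68/88 = 0.7727
  k = 3: (42 + 26 + 20)/88 = 88/88 = 1

Summary (fraction, with percent):

explained: PC1 0.4773 (47.73%), PC2 0.2955 (29.55%), PC3 0.2273 (22.73%);  cumulative: 0.4773, 0.7727, 1


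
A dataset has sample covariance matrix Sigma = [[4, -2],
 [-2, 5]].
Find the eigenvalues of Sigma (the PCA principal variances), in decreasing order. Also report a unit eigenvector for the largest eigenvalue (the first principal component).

Step 1 — characteristic polynomial of 2×2 Sigma:
  det(Sigma - λI) = λ² - trace · λ + det = 0.
  trace = 4 + 5 = 9, det = 4·5 - (-2)² = 16.
Step 2 — discriminant:
  Δ = trace² - 4·det = 81 - 64 = 17.
Step 3 — eigenvalues:
  λ = (trace ± √Δ)/2 = (9 ± 4.1231)/2,
  λ_1 = 6.5616,  λ_2 = 2.4384.

Step 4 — unit eigenvector for λ_1: solve (Sigma - λ_1 I)v = 0. First row:
  (4 - 6.5616)·v_x + (-2)·v_y = 0, i.e. (-2.5616)·v_x + (-2)·v_y = 0,
  so v ∝ (b, λ_1 - a) = (-2, 2.5616); multiply by -1 so the first entry is positive: u = (2, -2.5616).
  ||u|| = √((2)² + (-2.5616)²) = √(10.5616) ≈ 3.2499,
  v_1 = u/||u|| ≈ (0.6154, -0.7882) (||v_1|| = 1).

λ_1 = 6.5616,  λ_2 = 2.4384;  v_1 ≈ (0.6154, -0.7882)


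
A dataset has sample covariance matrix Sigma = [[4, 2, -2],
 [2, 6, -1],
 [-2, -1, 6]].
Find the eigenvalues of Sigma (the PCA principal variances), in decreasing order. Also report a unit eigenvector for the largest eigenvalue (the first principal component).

Step 1 — characteristic polynomial p(λ) = det(λI - Sigma) = λ³ - tr·λ² + c_1·λ - det, where tr = trace, c_1 = sum of the principal 2×2 minors, det = det(Sigma):
  tr = 4 + 6 + 6 = 16,
  c_1 = (4·6 - (2)²) + (4·6 - (-2)²) + (6·6 - (-1)²) = 20 + 20 + 35 = 75,
  det = 4·(6·6 - (-1)²) - (2)·((2)·6 - (-1)·(-2)) + (-2)·((2)·(-1) - 6·(-2)) = 4·(35) - (2)·(10) + (-2)·(10) = 100.
  So p(λ) = λ³ - 16λ² + 75λ - 100.
Step 2 — look for an integer root (rational root theorem: any rational root is an integer divisor of 100). Testing λ = 5:
  p(5) = 125 - 400 + 375 - 100 = 0  ✓
  Dividing out (λ - 5): p(λ) = (λ - 5)(λ² - 11λ + 20).
Step 3 — remaining eigenvalues from the quadratic λ² - 11λ + 20 = 0:
  Δ = 11² - 4·20 = 121 - 80 = 41,  λ = (11 ± √41)/2 = (11 ± 6.4031)/2 ≈ 8.7016 or 2.2984.
  Sorted: λ_1 = 8.7016,  λ_2 = 5,  λ_3 = 2.2984  (check: sum = 16 = tr ✓).

Step 4 — unit eigenvector for λ_1 ≈ 8.7016: v spans the null space of (Sigma - λ_1 I), whose rows are
  r_1 = (-4.7016, 2, -2),  r_2 = (2, -2.7016, -1),  r_3 = (-2, -1, -2.7016).
  v is orthogonal to every row, so take v ∝ r_1 × r_2 = ((2)·(-1) - (-2)·(-2.7016), (-2)·(2) - (-4.7016)·(-1), (-4.7016)·(-2.7016) - (2)·(2)) ≈ (-7.4031, -8.7016, 8.7016).
  Rescale (multiply by -1 so the first nonzero entry is positive): u = (7.4031, 8.7016, -8.7016).
  ||u|| = √((7.4031)² + (8.7016)² + (-8.7016)²) = √(206.2406) ≈ 14.3611,  v_1 = u/||u|| ≈ (0.5155, 0.6059, -0.6059) (||v_1|| = 1).

λ_1 = 8.7016,  λ_2 = 5,  λ_3 = 2.2984;  v_1 ≈ (0.5155, 0.6059, -0.6059)


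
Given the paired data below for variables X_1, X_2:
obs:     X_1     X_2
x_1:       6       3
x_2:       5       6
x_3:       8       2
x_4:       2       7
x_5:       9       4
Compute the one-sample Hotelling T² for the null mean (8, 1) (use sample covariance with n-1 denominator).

Step 1 — sample mean vector:
  mean(X_1) = (6 + 5 + 8 + 2 + 9) / 5 = 30/5 = 6
  mean(X_2) = (3 + 6 + 2 + 7 + 4) / 5 = 22/5 = 4.4
  x̄ = (6, 4.4),  deviation x̄ - mu_0 = (6, 4.4) - (8, 1) = (-2, 3.4).

Step 2 — sample covariance matrix, S[i,j] = (1/(n-1)) · Σ_k (x_{k,i} - mean_i) · (x_{k,j} - mean_j), divisor n-1 = 4:
  S[X_1,X_1] = ((0)·(0) + (-1)·(-1) + (2)·(2) + (-4)·(-4) + (3)·(3)) / 4 = 30/4 = 7.5
  S[X_1,X_2] = ((0)·(-1.4) + (-1)·(1.6) + (2)·(-2.4) + (-4)·(2.6) + (3)·(-0.4)) / 4 = -18/4 = -4.5
  S[X_2,X_2] = ((-1.4)·(-1.4) + (1.6)·(1.6) + (-2.4)·(-2.4) + (2.6)·(2.6) + (-0.4)·(-0.4)) / 4 = 17.2/4 = 4.3
  S = [[7.5, -4.5],
 [-4.5, 4.3]].

Step 3 — invert S. det(S) = 7.5·4.3 - (-4.5)² = 12.
  S^{-1} = (1/det) · [[d, -b], [-b, a]] = [[0.3583, 0.375],
 [0.375, 0.625]].

Step 4 — quadratic form (x̄ - mu_0)^T · S^{-1} · (x̄ - mu_0):
  S^{-1} · (x̄ - mu_0) = (0.5583, 1.375),
  (x̄ - mu_0)^T · [...] = (-2)·(0.5583) + (3.4)·(1.375) = 3.5583.

Step 5 — scale by n: T² = 5 · 3.5583 = 17.7917.

T² ≈ 17.7917


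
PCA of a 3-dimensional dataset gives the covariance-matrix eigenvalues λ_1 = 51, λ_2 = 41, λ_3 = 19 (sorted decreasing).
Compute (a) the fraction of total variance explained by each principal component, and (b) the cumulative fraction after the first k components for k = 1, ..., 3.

Step 1 — total variance = trace(Sigma) = Σ λ_i = 51 + 41 + 19 = 111.

Step 2 — fraction explained by component i = λ_i / Σ λ:
  PC1: 51/111 = 0.4595
  PC2: 41/111 = 0.3694
  PC3: 19/111 = 0.1712

Step 3 — cumulative fraction after k components = (λ_1 + ... + λ_k) / Σ λ:
  k = 1: 51/111 = 0.4595
  k = 2: (51 + 41)/111 = 92/111 = 0.8288
  k = 3: (51 + 41 + 19)/111 = 111/111 = 1

Summary (fraction, with percent):

explained: PC1 0.4595 (45.95%), PC2 0.3694 (36.94%), PC3 0.1712 (17.12%);  cumulative: 0.4595, 0.8288, 1


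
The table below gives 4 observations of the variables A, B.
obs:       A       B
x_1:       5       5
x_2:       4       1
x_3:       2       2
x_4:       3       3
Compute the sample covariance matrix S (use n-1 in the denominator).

Step 1 — column means:
  mean(A) = (5 + 4 + 2 + 3) / 4 = 14/4 = 3.5
  mean(B) = (5 + 1 + 2 + 3) / 4 = 11/4 = 2.75

Step 2 — sample covariance S[i,j] = (1/(n-1)) · Σ_k (x_{k,i} - mean_i) · (x_{k,j} - mean_j), with n-1 = 3.
  S[A,A] = ((1.5)·(1.5) + (0.5)·(0.5) + (-1.5)·(-1.5) + (-0.5)·(-0.5)) / 3 = 5/3 = 1.6667
  S[A,B] = ((1.5)·(2.25) + (0.5)·(-1.75) + (-1.5)·(-0.75) + (-0.5)·(0.25)) / 3 = 3.5/3 = 1.1667
  S[B,B] = ((2.25)·(2.25) + (-1.75)·(-1.75) + (-0.75)·(-0.75) + (0.25)·(0.25)) / 3 = 8.75/3 = 2.9167

S is symmetric (S[j,i] = S[i,j]). Assembling:

S = [[1.6667, 1.1667],
 [1.1667, 2.9167]]


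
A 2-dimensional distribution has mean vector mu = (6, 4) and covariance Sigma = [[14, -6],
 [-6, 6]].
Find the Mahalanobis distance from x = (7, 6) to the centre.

Step 1 — centre the observation: (x - mu) = (1, 2).

Step 2 — invert Sigma. det(Sigma) = 14·6 - (-6)² = 48.
  Sigma^{-1} = (1/det) · [[d, -b], [-b, a]] = [[0.125, 0.125],
 [0.125, 0.2917]].

Step 3 — form the quadratic (x - mu)^T · Sigma^{-1} · (x - mu):
  Sigma^{-1} · (x - mu) = (0.375, 0.7083).
  (x - mu)^T · [Sigma^{-1} · (x - mu)] = (1)·(0.375) + (2)·(0.7083) = 1.7917.

Step 4 — take square root: d = √(1.7917) ≈ 1.3385.

d(x, mu) = √(1.7917) ≈ 1.3385


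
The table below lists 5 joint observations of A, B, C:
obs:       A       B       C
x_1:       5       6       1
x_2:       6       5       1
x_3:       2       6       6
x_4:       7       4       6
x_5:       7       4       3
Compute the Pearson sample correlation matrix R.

Step 1 — column means:
  mean(A) = (5 + 6 + 2 + 7 + 7) / 5 = 27/5 = 5.4
  mean(B) = (6 + 5 + 6 + 4 + 4) / 5 = 25/5 = 5
  mean(C) = (1 + 1 + 6 + 6 + 3) / 5 = 17/5 = 3.4

Step 2 — sample variances and covariances s[i,j] = (1/(n-1)) · Σ_k (x_{k,i} - mean_i) · (x_{k,j} - mean_j), with n-1 = 4:
  s[A,A] = ((-0.4)·(-0.4) + (0.6)·(0.6) + (-3.4)·(-3.4) + (1.6)·(1.6) + (1.6)·(1.6)) / 4 = 17.2/4 = 4.3
  s[A,B] = ((-0.4)·(1) + (0.6)·(0) + (-3.4)·(1) + (1.6)·(-1) + (1.6)·(-1)) / 4 = -7/4 = -1.75
  s[A,C] = ((-0.4)·(-2.4) + (0.6)·(-2.4) + (-3.4)·(2.6) + (1.6)·(2.6) + (1.6)·(-0.4)) / 4 = -5.8/4 = -1.45
  s[B,B] = ((1)·(1) + (0)·(0) + (1)·(1) + (-1)·(-1) + (-1)·(-1)) / 4 = 4/4 = 1
  s[B,C] = ((1)·(-2.4) + (0)·(-2.4) + (1)·(2.6) + (-1)·(2.6) + (-1)·(-0.4)) / 4 = -2/4 = -0.5
  s[C,C] = ((-2.4)·(-2.4) + (-2.4)·(-2.4) + (2.6)·(2.6) + (2.6)·(2.6) + (-0.4)·(-0.4)) / 4 = 25.2/4 = 6.3
  Sample standard deviations s_i = √(s[i,i]):
  s(A) = √(4.3) = 2.0736
  s(B) = √(1) = 1
  s(C) = √(6.3) = 2.51

Step 3 — r_{ij} = s_{ij} / (s_i · s_j):
  r[A,A] = 1 (diagonal).
  r[A,B] = -1.75 / (2.0736 · 1) = -1.75 / 2.0736 = -0.8439
  r[A,C] = -1.45 / (2.0736 · 2.51) = -1.45 / 5.2048 = -0.2786
  r[B,B] = 1 (diagonal).
  r[B,C] = -0.5 / (1 · 2.51) = -0.5 / 2.51 = -0.1992
  r[C,C] = 1 (diagonal).

R is symmetric with unit diagonal. Assembling:

R = [[1, -0.8439, -0.2786],
 [-0.8439, 1, -0.1992],
 [-0.2786, -0.1992, 1]]


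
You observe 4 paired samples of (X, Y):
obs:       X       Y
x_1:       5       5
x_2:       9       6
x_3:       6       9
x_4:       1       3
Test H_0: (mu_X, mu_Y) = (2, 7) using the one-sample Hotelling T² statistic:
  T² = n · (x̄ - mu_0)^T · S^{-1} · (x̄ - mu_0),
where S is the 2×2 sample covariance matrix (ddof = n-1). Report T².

Step 1 — sample mean vector:
  mean(X) = (5 + 9 + 6 + 1) / 4 = 21/4 = 5.25
  mean(Y) = (5 + 6 + 9 + 3) / 4 = 23/4 = 5.75
  x̄ = (5.25, 5.75),  deviation x̄ - mu_0 = (5.25, 5.75) - (2, 7) = (3.25, -1.25).

Step 2 — sample covariance matrix, S[i,j] = (1/(n-1)) · Σ_k (x_{k,i} - mean_i) · (x_{k,j} - mean_j), divisor n-1 = 3:
  S[X,X] = ((-0.25)·(-0.25) + (3.75)·(3.75) + (0.75)·(0.75) + (-4.25)·(-4.25)) / 3 = 32.75/3 = 10.9167
  S[X,Y] = ((-0.25)·(-0.75) + (3.75)·(0.25) + (0.75)·(3.25) + (-4.25)·(-2.75)) / 3 = 15.25/3 = 5.0833
  S[Y,Y] = ((-0.75)·(-0.75) + (0.25)·(0.25) + (3.25)·(3.25) + (-2.75)·(-2.75)) / 3 = 18.75/3 = 6.25
  S = [[10.9167, 5.0833],
 [5.0833, 6.25]].

Step 3 — invert S. det(S) = 10.9167·6.25 - (5.0833)² = 42.3889.
  S^{-1} = (1/det) · [[d, -b], [-b, a]] = [[0.1474, -0.1199],
 [-0.1199, 0.2575]].

Step 4 — quadratic form (x̄ - mu_0)^T · S^{-1} · (x̄ - mu_0):
  S^{-1} · (x̄ - mu_0) = (0.6291, -0.7117),
  (x̄ - mu_0)^T · [...] = (3.25)·(0.6291) + (-1.25)·(-0.7117) = 2.9341.

Step 5 — scale by n: T² = 4 · 2.9341 = 11.7366.

T² ≈ 11.7366


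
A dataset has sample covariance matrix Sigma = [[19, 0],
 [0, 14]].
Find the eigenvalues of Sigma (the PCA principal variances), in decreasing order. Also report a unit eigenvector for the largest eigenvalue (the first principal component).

Step 1 — characteristic polynomial of 2×2 Sigma:
  det(Sigma - λI) = λ² - trace · λ + det = 0.
  trace = 19 + 14 = 33, det = 19·14 - (0)² = 266.
Step 2 — discriminant:
  Δ = trace² - 4·det = 1089 - 1064 = 25.
Step 3 — eigenvalues:
  λ = (trace ± √Δ)/2 = (33 ± 5)/2,
  λ_1 = 19,  λ_2 = 14.

Step 4 — unit eigenvector for λ_1: Sigma is diagonal, so its eigenvectors are the coordinate axes. λ_1 = 19 is the diagonal entry on the first coordinate axis, hence
  v_1 = (1, 0) (||v_1|| = 1).

λ_1 = 19,  λ_2 = 14;  v_1 ≈ (1, 0)


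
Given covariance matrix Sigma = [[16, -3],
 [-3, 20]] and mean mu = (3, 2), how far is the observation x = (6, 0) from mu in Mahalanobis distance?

Step 1 — centre the observation: (x - mu) = (3, -2).

Step 2 — invert Sigma. det(Sigma) = 16·20 - (-3)² = 311.
  Sigma^{-1} = (1/det) · [[d, -b], [-b, a]] = [[0.0643, 0.0096],
 [0.0096, 0.0514]].

Step 3 — form the quadratic (x - mu)^T · Sigma^{-1} · (x - mu):
  Sigma^{-1} · (x - mu) = (0.1736, -0.074).
  (x - mu)^T · [Sigma^{-1} · (x - mu)] = (3)·(0.1736) + (-2)·(-0.074) = 0.6688.

Step 4 — take square root: d = √(0.6688) ≈ 0.8178.

d(x, mu) = √(0.6688) ≈ 0.8178


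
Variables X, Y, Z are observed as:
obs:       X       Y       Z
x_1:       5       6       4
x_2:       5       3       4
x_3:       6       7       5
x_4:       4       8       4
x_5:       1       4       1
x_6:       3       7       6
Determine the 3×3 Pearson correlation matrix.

Step 1 — column means:
  mean(X) = (5 + 5 + 6 + 4 + 1 + 3) / 6 = 24/6 = 4
  mean(Y) = (6 + 3 + 7 + 8 + 4 + 7) / 6 = 35/6 = 5.8333
  mean(Z) = (4 + 4 + 5 + 4 + 1 + 6) / 6 = 24/6 = 4

Step 2 — sample variances and covariances s[i,j] = (1/(n-1)) · Σ_k (x_{k,i} - mean_i) · (x_{k,j} - mean_j), with n-1 = 5:
  s[X,X] = ((1)·(1) + (1)·(1) + (2)·(2) + (0)·(0) + (-3)·(-3) + (-1)·(-1)) / 5 = 16/5 = 3.2
  s[X,Y] = ((1)·(0.1667) + (1)·(-2.8333) + (2)·(1.1667) + (0)·(2.1667) + (-3)·(-1.8333) + (-1)·(1.1667)) / 5 = 4/5 = 0.8
  s[X,Z] = ((1)·(0) + (1)·(0) + (2)·(1) + (0)·(0) + (-3)·(-3) + (-1)·(2)) / 5 = 9/5 = 1.8
  s[Y,Y] = ((0.1667)·(0.1667) + (-2.8333)·(-2.8333) + (1.1667)·(1.1667) + (2.1667)·(2.1667) + (-1.8333)·(-1.8333) + (1.1667)·(1.1667)) / 5 = 18.8333/5 = 3.7667
  s[Y,Z] = ((0.1667)·(0) + (-2.8333)·(0) + (1.1667)·(1) + (2.1667)·(0) + (-1.8333)·(-3) + (1.1667)·(2)) / 5 = 9/5 = 1.8
  s[Z,Z] = ((0)·(0) + (0)·(0) + (1)·(1) + (0)·(0) + (-3)·(-3) + (2)·(2)) / 5 = 14/5 = 2.8
  Sample standard deviations s_i = √(s[i,i]):
  s(X) = √(3.2) = 1.7889
  s(Y) = √(3.7667) = 1.9408
  s(Z) = √(2.8) = 1.6733

Step 3 — r_{ij} = s_{ij} / (s_i · s_j):
  r[X,X] = 1 (diagonal).
  r[X,Y] = 0.8 / (1.7889 · 1.9408) = 0.8 / 3.4718 = 0.2304
  r[X,Z] = 1.8 / (1.7889 · 1.6733) = 1.8 / 2.9933 = 0.6013
  r[Y,Y] = 1 (diagonal).
  r[Y,Z] = 1.8 / (1.9408 · 1.6733) = 1.8 / 3.2476 = 0.5543
  r[Z,Z] = 1 (diagonal).

R is symmetric with unit diagonal. Assembling:

R = [[1, 0.2304, 0.6013],
 [0.2304, 1, 0.5543],
 [0.6013, 0.5543, 1]]


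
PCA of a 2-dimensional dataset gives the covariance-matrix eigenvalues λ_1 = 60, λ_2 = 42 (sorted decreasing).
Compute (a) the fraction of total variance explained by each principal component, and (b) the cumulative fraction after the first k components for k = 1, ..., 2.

Step 1 — total variance = trace(Sigma) = Σ λ_i = 60 + 42 = 102.

Step 2 — fraction explained by component i = λ_i / Σ λ:
  PC1: 60/102 = 0.5882
  PC2: 42/102 = 0.4118

Step 3 — cumulative fraction after k components = (λ_1 + ... + λ_k) / Σ λ:
  k = 1: 60/102 = 0.5882
  k = 2: (60 + 42)/102 = 102/102 = 1

Summary (fraction, with percent):

explained: PC1 0.5882 (58.82%), PC2 0.4118 (41.18%);  cumulative: 0.5882, 1


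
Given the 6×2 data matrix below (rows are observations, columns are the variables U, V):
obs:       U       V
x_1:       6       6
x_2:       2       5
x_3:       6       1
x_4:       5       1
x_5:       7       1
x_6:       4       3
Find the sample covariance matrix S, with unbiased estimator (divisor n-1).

Step 1 — column means:
  mean(U) = (6 + 2 + 6 + 5 + 7 + 4) / 6 = 30/6 = 5
  mean(V) = (6 + 5 + 1 + 1 + 1 + 3) / 6 = 17/6 = 2.8333

Step 2 — sample covariance S[i,j] = (1/(n-1)) · Σ_k (x_{k,i} - mean_i) · (x_{k,j} - mean_j), with n-1 = 5.
  S[U,U] = ((1)·(1) + (-3)·(-3) + (1)·(1) + (0)·(0) + (2)·(2) + (-1)·(-1)) / 5 = 16/5 = 3.2
  S[U,V] = ((1)·(3.1667) + (-3)·(2.1667) + (1)·(-1.8333) + (0)·(-1.8333) + (2)·(-1.8333) + (-1)·(0.1667)) / 5 = -9/5 = -1.8
  S[V,V] = ((3.1667)·(3.1667) + (2.1667)·(2.1667) + (-1.8333)·(-1.8333) + (-1.8333)·(-1.8333) + (-1.8333)·(-1.8333) + (0.1667)·(0.1667)) / 5 = 24.8333/5 = 4.9667

S is symmetric (S[j,i] = S[i,j]). Assembling:

S = [[3.2, -1.8],
 [-1.8, 4.9667]]


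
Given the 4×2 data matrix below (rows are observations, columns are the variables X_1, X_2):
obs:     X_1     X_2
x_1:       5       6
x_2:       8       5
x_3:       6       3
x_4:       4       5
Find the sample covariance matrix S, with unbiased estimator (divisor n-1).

Step 1 — column means:
  mean(X_1) = (5 + 8 + 6 + 4) / 4 = 23/4 = 5.75
  mean(X_2) = (6 + 5 + 3 + 5) / 4 = 19/4 = 4.75

Step 2 — sample covariance S[i,j] = (1/(n-1)) · Σ_k (x_{k,i} - mean_i) · (x_{k,j} - mean_j), with n-1 = 3.
  S[X_1,X_1] = ((-0.75)·(-0.75) + (2.25)·(2.25) + (0.25)·(0.25) + (-1.75)·(-1.75)) / 3 = 8.75/3 = 2.9167
  S[X_1,X_2] = ((-0.75)·(1.25) + (2.25)·(0.25) + (0.25)·(-1.75) + (-1.75)·(0.25)) / 3 = -1.25/3 = -0.4167
  S[X_2,X_2] = ((1.25)·(1.25) + (0.25)·(0.25) + (-1.75)·(-1.75) + (0.25)·(0.25)) / 3 = 4.75/3 = 1.5833

S is symmetric (S[j,i] = S[i,j]). Assembling:

S = [[2.9167, -0.4167],
 [-0.4167, 1.5833]]


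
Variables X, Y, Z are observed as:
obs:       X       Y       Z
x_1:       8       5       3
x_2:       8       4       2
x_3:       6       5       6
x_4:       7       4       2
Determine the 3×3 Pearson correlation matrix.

Step 1 — column means:
  mean(X) = (8 + 8 + 6 + 7) / 4 = 29/4 = 7.25
  mean(Y) = (5 + 4 + 5 + 4) / 4 = 18/4 = 4.5
  mean(Z) = (3 + 2 + 6 + 2) / 4 = 13/4 = 3.25

Step 2 — sample variances and covariances s[i,j] = (1/(n-1)) · Σ_k (x_{k,i} - mean_i) · (x_{k,j} - mean_j), with n-1 = 3:
  s[X,X] = ((0.75)·(0.75) + (0.75)·(0.75) + (-1.25)·(-1.25) + (-0.25)·(-0.25)) / 3 = 2.75/3 = 0.9167
  s[X,Y] = ((0.75)·(0.5) + (0.75)·(-0.5) + (-1.25)·(0.5) + (-0.25)·(-0.5)) / 3 = -0.5/3 = -0.1667
  s[X,Z] = ((0.75)·(-0.25) + (0.75)·(-1.25) + (-1.25)·(2.75) + (-0.25)·(-1.25)) / 3 = -4.25/3 = -1.4167
  s[Y,Y] = ((0.5)·(0.5) + (-0.5)·(-0.5) + (0.5)·(0.5) + (-0.5)·(-0.5)) / 3 = 1/3 = 0.3333
  s[Y,Z] = ((0.5)·(-0.25) + (-0.5)·(-1.25) + (0.5)·(2.75) + (-0.5)·(-1.25)) / 3 = 2.5/3 = 0.8333
  s[Z,Z] = ((-0.25)·(-0.25) + (-1.25)·(-1.25) + (2.75)·(2.75) + (-1.25)·(-1.25)) / 3 = 10.75/3 = 3.5833
  Sample standard deviations s_i = √(s[i,i]):
  s(X) = √(0.9167) = 0.9574
  s(Y) = √(0.3333) = 0.5774
  s(Z) = √(3.5833) = 1.893

Step 3 — r_{ij} = s_{ij} / (s_i · s_j):
  r[X,X] = 1 (diagonal).
  r[X,Y] = -0.1667 / (0.9574 · 0.5774) = -0.1667 / 0.5528 = -0.3015
  r[X,Z] = -1.4167 / (0.9574 · 1.893) = -1.4167 / 1.8124 = -0.7817
  r[Y,Y] = 1 (diagonal).
  r[Y,Z] = 0.8333 / (0.5774 · 1.893) = 0.8333 / 1.0929 = 0.7625
  r[Z,Z] = 1 (diagonal).

R is symmetric with unit diagonal. Assembling:

R = [[1, -0.3015, -0.7817],
 [-0.3015, 1, 0.7625],
 [-0.7817, 0.7625, 1]]


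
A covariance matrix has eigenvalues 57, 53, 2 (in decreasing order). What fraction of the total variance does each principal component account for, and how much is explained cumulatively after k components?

Step 1 — total variance = trace(Sigma) = Σ λ_i = 57 + 53 + 2 = 112.

Step 2 — fraction explained by component i = λ_i / Σ λ:
  PC1: 57/112 = 0.5089
  PC2: 53/112 = 0.4732
  PC3: 2/112 = 0.0179

Step 3 — cumulative fraction after k components = (λ_1 + ... + λ_k) / Σ λ:
  k = 1: 57/112 = 0.5089
  k = 2: (57 + 53)/112 = 110/112 = 0.9821
  k = 3: (57 + 53 + 2)/112 = 112/112 = 1

Summary (fraction, with percent):

explained: PC1 0.5089 (50.89%), PC2 0.4732 (47.32%), PC3 0.0179 (1.79%);  cumulative: 0.5089, 0.9821, 1


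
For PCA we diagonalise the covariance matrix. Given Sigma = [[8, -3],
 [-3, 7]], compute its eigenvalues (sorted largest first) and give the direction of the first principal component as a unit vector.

Step 1 — characteristic polynomial of 2×2 Sigma:
  det(Sigma - λI) = λ² - trace · λ + det = 0.
  trace = 8 + 7 = 15, det = 8·7 - (-3)² = 47.
Step 2 — discriminant:
  Δ = trace² - 4·det = 225 - 188 = 37.
Step 3 — eigenvalues:
  λ = (trace ± √Δ)/2 = (15 ± 6.0828)/2,
  λ_1 = 10.5414,  λ_2 = 4.4586.

Step 4 — unit eigenvector for λ_1: solve (Sigma - λ_1 I)v = 0. First row:
  (8 - 10.5414)·v_x + (-3)·v_y = 0, i.e. (-2.5414)·v_x + (-3)·v_y = 0,
  so v ∝ (b, λ_1 - a) = (-3, 2.5414); multiply by -1 so the first entry is positive: u = (3, -2.5414).
  ||u|| = √((3)² + (-2.5414)²) = √(15.4586) ≈ 3.9317,
  v_1 = u/||u|| ≈ (0.763, -0.6464) (||v_1|| = 1).

λ_1 = 10.5414,  λ_2 = 4.4586;  v_1 ≈ (0.763, -0.6464)


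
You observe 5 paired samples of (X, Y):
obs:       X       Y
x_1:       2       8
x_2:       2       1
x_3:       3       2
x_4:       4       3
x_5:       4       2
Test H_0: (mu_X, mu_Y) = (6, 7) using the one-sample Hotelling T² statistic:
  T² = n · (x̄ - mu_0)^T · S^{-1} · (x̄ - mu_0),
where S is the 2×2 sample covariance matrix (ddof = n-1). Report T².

Step 1 — sample mean vector:
  mean(X) = (2 + 2 + 3 + 4 + 4) / 5 = 15/5 = 3
  mean(Y) = (8 + 1 + 2 + 3 + 2) / 5 = 16/5 = 3.2
  x̄ = (3, 3.2),  deviation x̄ - mu_0 = (3, 3.2) - (6, 7) = (-3, -3.8).

Step 2 — sample covariance matrix, S[i,j] = (1/(n-1)) · Σ_k (x_{k,i} - mean_i) · (x_{k,j} - mean_j), divisor n-1 = 4:
  S[X,X] = ((-1)·(-1) + (-1)·(-1) + (0)·(0) + (1)·(1) + (1)·(1)) / 4 = 4/4 = 1
  S[X,Y] = ((-1)·(4.8) + (-1)·(-2.2) + (0)·(-1.2) + (1)·(-0.2) + (1)·(-1.2)) / 4 = -4/4 = -1
  S[Y,Y] = ((4.8)·(4.8) + (-2.2)·(-2.2) + (-1.2)·(-1.2) + (-0.2)·(-0.2) + (-1.2)·(-1.2)) / 4 = 30.8/4 = 7.7
  S = [[1, -1],
 [-1, 7.7]].

Step 3 — invert S. det(S) = 1·7.7 - (-1)² = 6.7.
  S^{-1} = (1/det) · [[d, -b], [-b, a]] = [[1.1493, 0.1493],
 [0.1493, 0.1493]].

Step 4 — quadratic form (x̄ - mu_0)^T · S^{-1} · (x̄ - mu_0):
  S^{-1} · (x̄ - mu_0) = (-4.0149, -1.0149),
  (x̄ - mu_0)^T · [...] = (-3)·(-4.0149) + (-3.8)·(-1.0149) = 15.9015.

Step 5 — scale by n: T² = 5 · 15.9015 = 79.5075.

T² ≈ 79.5075


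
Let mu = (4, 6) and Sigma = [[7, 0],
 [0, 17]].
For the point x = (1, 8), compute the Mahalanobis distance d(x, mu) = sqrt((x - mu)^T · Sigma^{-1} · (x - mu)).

Step 1 — centre the observation: (x - mu) = (-3, 2).

Step 2 — invert Sigma. det(Sigma) = 7·17 - (0)² = 119.
  Sigma^{-1} = (1/det) · [[d, -b], [-b, a]] = [[0.1429, 0],
 [0, 0.0588]].

Step 3 — form the quadratic (x - mu)^T · Sigma^{-1} · (x - mu):
  Sigma^{-1} · (x - mu) = (-0.4286, 0.1176).
  (x - mu)^T · [Sigma^{-1} · (x - mu)] = (-3)·(-0.4286) + (2)·(0.1176) = 1.521.

Step 4 — take square root: d = √(1.521) ≈ 1.2333.

d(x, mu) = √(1.521) ≈ 1.2333


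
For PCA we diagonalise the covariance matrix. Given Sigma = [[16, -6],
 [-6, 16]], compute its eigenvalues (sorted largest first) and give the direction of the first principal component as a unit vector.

Step 1 — characteristic polynomial of 2×2 Sigma:
  det(Sigma - λI) = λ² - trace · λ + det = 0.
  trace = 16 + 16 = 32, det = 16·16 - (-6)² = 220.
Step 2 — discriminant:
  Δ = trace² - 4·det = 1024 - 880 = 144.
Step 3 — eigenvalues:
  λ = (trace ± √Δ)/2 = (32 ± 12)/2,
  λ_1 = 22,  λ_2 = 10.

Step 4 — unit eigenvector for λ_1: solve (Sigma - λ_1 I)v = 0. First row:
  (16 - 22)·v_x + (-6)·v_y = 0, i.e. (-6)·v_x + (-6)·v_y = 0,
  so v ∝ (b, λ_1 - a) = (-6, 6); multiply by -1 so the first entry is positive: u = (6, -6).
  ||u|| = √((6)² + (-6)²) = √(72) ≈ 8.4853,
  v_1 = u/||u|| ≈ (0.7071, -0.7071) (||v_1|| = 1).

λ_1 = 22,  λ_2 = 10;  v_1 ≈ (0.7071, -0.7071)


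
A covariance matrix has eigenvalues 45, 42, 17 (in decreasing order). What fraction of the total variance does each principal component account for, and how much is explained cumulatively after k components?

Step 1 — total variance = trace(Sigma) = Σ λ_i = 45 + 42 + 17 = 104.

Step 2 — fraction explained by component i = λ_i / Σ λ:
  PC1: 45/104 = 0.4327
  PC2: 42/104 = 0.4038
  PC3: 17/104 = 0.1635

Step 3 — cumulative fraction after k components = (λ_1 + ... + λ_k) / Σ λ:
  k = 1: 45/104 = 0.4327
  k = 2: (45 + 42)/104 = 87/104 = 0.8365
  k = 3: (45 + 42 + 17)/104 = 104/104 = 1

Summary (fraction, with percent):

explained: PC1 0.4327 (43.27%), PC2 0.4038 (40.38%), PC3 0.1635 (16.35%);  cumulative: 0.4327, 0.8365, 1
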